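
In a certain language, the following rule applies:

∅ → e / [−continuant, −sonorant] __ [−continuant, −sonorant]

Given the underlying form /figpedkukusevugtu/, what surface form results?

/g/ and /p/ form a stop–stop cluster, so [e] is inserted between them.
/d/ and /k/ form a stop–stop cluster, so [e] is inserted between them.
/g/ and /t/ form a stop–stop cluster, so [e] is inserted between them.
Surface form: [figepedekukusevugetu].

figepedekukusevugetu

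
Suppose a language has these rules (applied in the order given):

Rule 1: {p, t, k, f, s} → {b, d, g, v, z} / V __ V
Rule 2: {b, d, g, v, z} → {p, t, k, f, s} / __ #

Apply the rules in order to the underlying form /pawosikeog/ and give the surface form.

pawozigeok

Rule 1 (intervocalic voicing): /s/ is a voiceless obstruent between vowels /o/ and /i/, so it voices to [z]. /k/ is a voiceless obstruent between vowels /i/ and /e/, so it voices to [g]. /pawosikeog/ → pawozigeog.
Rule 2 (final devoicing): /g/ is a voiced obstruent in word-final position, so it devoices to [k]. /pawozigeog/ → pawozigeok.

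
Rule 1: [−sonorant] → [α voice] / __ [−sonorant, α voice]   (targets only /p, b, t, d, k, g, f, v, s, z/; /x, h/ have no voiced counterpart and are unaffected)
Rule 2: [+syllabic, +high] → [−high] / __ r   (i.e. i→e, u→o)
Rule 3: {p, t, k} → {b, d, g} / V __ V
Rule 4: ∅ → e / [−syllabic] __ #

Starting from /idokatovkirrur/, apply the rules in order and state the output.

idogadofkerrore

Rule 1 (regressive voicing assimilation): /v/ precedes the voiceless obstruent /k/, so it devoices to [f] by assimilation. /idokatovkirrur/ → idokatofkirrur.
Rule 2 (pre-rhotic lowering): /i/ is a high vowel immediately before /r/, so it lowers to [e]. /u/ is a high vowel immediately before /r/, so it lowers to [o]. /idokatofkirrur/ → idokatofkerror.
Rule 3 (intervocalic voicing): /k/ is a voiceless stop between vowels /o/ and /a/, so it voices to [g]. /t/ is a voiceless stop between vowels /a/ and /o/, so it voices to [d]. /idokatofkerror/ → idogadofkerror.
Rule 4 (final e-epenthesis): the form ends in the consonant /r/, so [e] is inserted word-finally. /idogadofkerror/ → idogadofkerrore.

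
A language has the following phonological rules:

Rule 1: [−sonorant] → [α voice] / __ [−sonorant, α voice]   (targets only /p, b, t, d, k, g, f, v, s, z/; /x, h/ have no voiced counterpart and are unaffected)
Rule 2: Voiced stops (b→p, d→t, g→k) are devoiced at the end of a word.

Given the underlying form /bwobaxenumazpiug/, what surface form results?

bwobaxenumaspiuk

Rule 1 (regressive voicing assimilation): /z/ precedes the voiceless obstruent /p/, so it devoices to [s] by assimilation. /bwobaxenumazpiug/ → bwobaxenumaspiug.
Rule 2 (final devoicing): /g/ is a voiced stop in word-final position, so it devoices to [k]. /bwobaxenumaspiug/ → bwobaxenumaspiuk.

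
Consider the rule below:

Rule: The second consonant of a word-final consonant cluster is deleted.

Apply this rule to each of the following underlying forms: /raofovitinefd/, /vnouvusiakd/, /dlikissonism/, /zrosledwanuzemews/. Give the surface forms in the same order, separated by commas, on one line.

/raofovitinefd/: /d/ is the second consonant of a word-final cluster /fd/, so it deletes. → [raofovitinef].
/vnouvusiakd/: /d/ is the second consonant of a word-final cluster /kd/, so it deletes. → [vnouvusiak].
/dlikissonism/: /m/ is the second consonant of a word-final cluster /sm/, so it deletes. → [dlikissonis].
/zrosledwanuzemews/: /s/ is the second consonant of a word-final cluster /ws/, so it deletes. → [zrosledwanuzemew].

raofovitinef, vnouvusiak, dlikissonis, zrosledwanuzemew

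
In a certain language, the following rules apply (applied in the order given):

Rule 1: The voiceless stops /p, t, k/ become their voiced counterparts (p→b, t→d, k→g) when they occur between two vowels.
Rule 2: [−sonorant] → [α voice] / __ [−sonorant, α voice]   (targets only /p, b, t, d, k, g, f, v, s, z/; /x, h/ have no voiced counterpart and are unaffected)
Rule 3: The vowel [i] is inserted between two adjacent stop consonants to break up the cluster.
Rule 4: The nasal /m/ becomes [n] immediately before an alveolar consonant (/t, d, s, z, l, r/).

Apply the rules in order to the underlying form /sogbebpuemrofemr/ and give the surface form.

sogibepipuenrofenr

Rule 1 (intervocalic voicing): no segment meets the environment; /sogbebpuemrofemr/ is unchanged.
Rule 2 (regressive voicing assimilation): /b/ precedes the voiceless obstruent /p/, so it devoices to [p] by assimilation. /sogbebpuemrofemr/ → sogbeppuemrofemr.
Rule 3 (stop-cluster i-epenthesis): /g/ and /b/ form a stop–stop cluster, so [i] is inserted between them. /p/ and /p/ form a stop–stop cluster, so [i] is inserted between them. /sogbeppuemrofemr/ → sogibepipuemrofemr.
Rule 4 (nasal place assimilation): /m/ precedes the alveolar consonant /r/, so it assimilates in place to [n]. /m/ precedes the alveolar consonant /r/, so it assimilates in place to [n]. /sogibepipuemrofemr/ → sogibepipuenrofenr.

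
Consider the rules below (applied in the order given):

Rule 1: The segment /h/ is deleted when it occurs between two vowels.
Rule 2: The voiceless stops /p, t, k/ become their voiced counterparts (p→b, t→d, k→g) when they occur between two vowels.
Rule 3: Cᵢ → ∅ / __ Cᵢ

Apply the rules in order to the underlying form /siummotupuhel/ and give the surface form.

Rule 1 (intervocalic h-deletion): /h/ occurs between vowels /u/ and /e/, so it deletes. /siummotupuhel/ → siummotupuel.
Rule 2 (intervocalic voicing): /t/ is a voiceless stop between vowels /o/ and /u/, so it voices to [d]. /p/ is a voiceless stop between vowels /u/ and /u/, so it voices to [b]. /siummotupuel/ → siummodubuel.
Rule 3 (degemination): /mm/ is a geminate; the first /m/ deletes. /siummodubuel/ → siumodubuel.

siumodubuel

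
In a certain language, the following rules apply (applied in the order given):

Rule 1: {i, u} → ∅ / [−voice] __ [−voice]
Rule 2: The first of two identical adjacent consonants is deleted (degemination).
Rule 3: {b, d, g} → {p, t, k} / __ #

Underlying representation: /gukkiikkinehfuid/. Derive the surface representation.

Rule 1 (high vowel syncope): no segment meets the environment; /gukkiikkinehfuid/ is unchanged.
Rule 2 (degemination): /kk/ is a geminate; the first /k/ deletes. /kk/ is a geminate; the first /k/ deletes. /gukkiikkinehfuid/ → gukiikinehfuid.
Rule 3 (final devoicing): /d/ is a voiced stop in word-final position, so it devoices to [t]. /gukiikinehfuid/ → gukiikinehfuit.

gukiikinehfuit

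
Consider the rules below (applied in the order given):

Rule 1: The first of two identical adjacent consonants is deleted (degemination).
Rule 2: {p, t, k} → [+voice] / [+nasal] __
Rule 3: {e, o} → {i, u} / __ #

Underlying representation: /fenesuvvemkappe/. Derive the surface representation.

Rule 1 (degemination): /vv/ is a geminate; the first /v/ deletes. /pp/ is a geminate; the first /p/ deletes. /fenesuvvemkappe/ → fenesuvemkape.
Rule 2 (post-nasal voicing): /k/ is a voiceless stop immediately after the nasal /m/, so it voices to [g]. /fenesuvemkape/ → fenesuvemgape.
Rule 3 (final vowel raising): /e/ is a mid vowel in word-final position, so it raises to [i]. /fenesuvemgape/ → fenesuvemgapi.

fenesuvemgapi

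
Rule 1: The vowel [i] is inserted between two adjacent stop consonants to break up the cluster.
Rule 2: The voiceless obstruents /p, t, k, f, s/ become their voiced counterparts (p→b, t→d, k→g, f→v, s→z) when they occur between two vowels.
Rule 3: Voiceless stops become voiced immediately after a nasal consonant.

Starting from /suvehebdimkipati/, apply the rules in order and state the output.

Rule 1 (stop-cluster i-epenthesis): /b/ and /d/ form a stop–stop cluster, so [i] is inserted between them. /suvehebdimkipati/ → suvehebidimkipati.
Rule 2 (intervocalic voicing): /p/ is a voiceless obstruent between vowels /i/ and /a/, so it voices to [b]. /t/ is a voiceless obstruent between vowels /a/ and /i/, so it voices to [d]. /suvehebidimkipati/ → suvehebidimkibadi.
Rule 3 (post-nasal voicing): /k/ is a voiceless stop immediately after the nasal /m/, so it voices to [g]. /suvehebidimkibadi/ → suvehebidimgibadi.

suvehebidimgibadi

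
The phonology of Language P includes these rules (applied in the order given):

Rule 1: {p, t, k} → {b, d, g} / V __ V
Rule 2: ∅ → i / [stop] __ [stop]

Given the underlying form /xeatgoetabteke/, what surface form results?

xeatigoedabitege

Rule 1 (intervocalic voicing): /t/ is a voiceless stop between vowels /e/ and /a/, so it voices to [d]. /k/ is a voiceless stop between vowels /e/ and /e/, so it voices to [g]. /xeatgoetabteke/ → xeatgoedabtege.
Rule 2 (stop-cluster i-epenthesis): /t/ and /g/ form a stop–stop cluster, so [i] is inserted between them. /b/ and /t/ form a stop–stop cluster, so [i] is inserted between them. /xeatgoedabtege/ → xeatigoedabitege.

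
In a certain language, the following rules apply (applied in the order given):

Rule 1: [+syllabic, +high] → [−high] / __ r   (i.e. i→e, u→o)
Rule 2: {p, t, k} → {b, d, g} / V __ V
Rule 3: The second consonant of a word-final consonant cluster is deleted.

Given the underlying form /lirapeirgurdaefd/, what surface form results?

lerabeergordaef

Rule 1 (pre-rhotic lowering): /i/ is a high vowel immediately before /r/, so it lowers to [e]. /i/ is a high vowel immediately before /r/, so it lowers to [e]. /u/ is a high vowel immediately before /r/, so it lowers to [o]. /lirapeirgurdaefd/ → lerapeergordaefd.
Rule 2 (intervocalic voicing): /p/ is a voiceless stop between vowels /a/ and /e/, so it voices to [b]. /lerapeergordaefd/ → lerabeergordaefd.
Rule 3 (final cluster simplification): /d/ is the second consonant of a word-final cluster /fd/, so it deletes. /lerabeergordaefd/ → lerabeergordaef.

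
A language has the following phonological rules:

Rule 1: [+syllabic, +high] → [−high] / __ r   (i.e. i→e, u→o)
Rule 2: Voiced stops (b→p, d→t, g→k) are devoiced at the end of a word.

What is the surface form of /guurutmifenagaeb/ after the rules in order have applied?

guorutmifenagaep

Rule 1 (pre-rhotic lowering): /u/ is a high vowel immediately before /r/, so it lowers to [o]. /guurutmifenagaeb/ → guorutmifenagaeb.
Rule 2 (final devoicing): /b/ is a voiced stop in word-final position, so it devoices to [p]. /guorutmifenagaeb/ → guorutmifenagaep.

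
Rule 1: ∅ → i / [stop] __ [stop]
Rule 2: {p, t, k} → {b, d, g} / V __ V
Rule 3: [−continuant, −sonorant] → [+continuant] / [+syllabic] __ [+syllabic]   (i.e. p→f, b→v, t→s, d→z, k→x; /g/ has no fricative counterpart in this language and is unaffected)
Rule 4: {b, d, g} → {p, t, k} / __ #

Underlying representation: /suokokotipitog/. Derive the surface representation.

suogogozivizok

Rule 1 (stop-cluster i-epenthesis): no segment meets the environment; /suokokotipitog/ is unchanged.
Rule 2 (intervocalic voicing): /k/ is a voiceless stop between vowels /o/ and /o/, so it voices to [g]. /k/ is a voiceless stop between vowels /o/ and /o/, so it voices to [g]. /t/ is a voiceless stop between vowels /o/ and /i/, so it voices to [d]. /p/ is a voiceless stop between vowels /i/ and /i/, so it voices to [b]. /t/ is a voiceless stop between vowels /i/ and /o/, so it voices to [d]. /suokokotipitog/ → suogogodibidog.
Rule 3 (intervocalic spirantization): /d/ is a stop between vowels /o/ and /i/, so it spirantizes to the fricative [z]. /b/ is a stop between vowels /i/ and /i/, so it spirantizes to the fricative [v]. /d/ is a stop between vowels /i/ and /o/, so it spirantizes to the fricative [z]. /suogogodibidog/ → suogogozivizog.
Rule 4 (final devoicing): /g/ is a voiced stop in word-final position, so it devoices to [k]. /suogogozivizog/ → suogogozivizok.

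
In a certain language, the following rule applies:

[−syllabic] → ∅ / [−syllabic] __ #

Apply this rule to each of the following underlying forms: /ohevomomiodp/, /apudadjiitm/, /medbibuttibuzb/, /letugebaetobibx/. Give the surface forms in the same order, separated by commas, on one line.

ohevomomiod, apudadjiit, medbibuttibuz, letugebaetobib

/ohevomomiodp/: /p/ is the second consonant of a word-final cluster /dp/, so it deletes. → [ohevomomiod].
/apudadjiitm/: /m/ is the second consonant of a word-final cluster /tm/, so it deletes. → [apudadjiit].
/medbibuttibuzb/: /b/ is the second consonant of a word-final cluster /zb/, so it deletes. → [medbibuttibuz].
/letugebaetobibx/: /x/ is the second consonant of a word-final cluster /bx/, so it deletes. → [letugebaetobib].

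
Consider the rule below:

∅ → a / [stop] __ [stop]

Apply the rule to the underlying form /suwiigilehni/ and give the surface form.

suwiigilehni

No segment of /suwiigilehni/ meets the structural description of the rule, so the form surfaces unchanged.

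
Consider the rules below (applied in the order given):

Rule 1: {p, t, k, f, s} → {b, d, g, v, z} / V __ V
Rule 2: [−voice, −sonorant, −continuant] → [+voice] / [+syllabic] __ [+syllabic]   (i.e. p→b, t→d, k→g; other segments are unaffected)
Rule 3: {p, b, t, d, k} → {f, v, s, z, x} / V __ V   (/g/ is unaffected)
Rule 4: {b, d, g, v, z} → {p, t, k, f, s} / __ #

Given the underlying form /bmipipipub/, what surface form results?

bmivivivup

Rule 1 (intervocalic voicing): /p/ is a voiceless obstruent between vowels /i/ and /i/, so it voices to [b]. /p/ is a voiceless obstruent between vowels /i/ and /i/, so it voices to [b]. /p/ is a voiceless obstruent between vowels /i/ and /u/, so it voices to [b]. /bmipipipub/ → bmibibibub.
Rule 2 (intervocalic voicing): no segment meets the environment; /bmibibibub/ is unchanged.
Rule 3 (intervocalic spirantization): /b/ is a stop between vowels /i/ and /i/, so it spirantizes to the fricative [v]. /b/ is a stop between vowels /i/ and /i/, so it spirantizes to the fricative [v]. /b/ is a stop between vowels /i/ and /u/, so it spirantizes to the fricative [v]. /bmibibibub/ → bmivivivub.
Rule 4 (final devoicing): /b/ is a voiced obstruent in word-final position, so it devoices to [p]. /bmivivivub/ → bmivivivup.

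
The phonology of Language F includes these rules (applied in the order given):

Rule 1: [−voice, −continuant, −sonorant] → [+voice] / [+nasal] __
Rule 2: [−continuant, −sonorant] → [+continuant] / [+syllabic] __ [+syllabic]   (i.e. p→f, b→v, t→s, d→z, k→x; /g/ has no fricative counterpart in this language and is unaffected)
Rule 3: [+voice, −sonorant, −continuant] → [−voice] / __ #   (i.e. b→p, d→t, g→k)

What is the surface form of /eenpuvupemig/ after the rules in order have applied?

Rule 1 (post-nasal voicing): /p/ is a voiceless stop immediately after the nasal /n/, so it voices to [b]. /eenpuvupemig/ → eenbuvupemig.
Rule 2 (intervocalic spirantization): /p/ is a stop between vowels /u/ and /e/, so it spirantizes to the fricative [f]. /eenbuvupemig/ → eenbuvufemig.
Rule 3 (final devoicing): /g/ is a voiced stop in word-final position, so it devoices to [k]. /eenbuvufemig/ → eenbuvufemik.

eenbuvufemik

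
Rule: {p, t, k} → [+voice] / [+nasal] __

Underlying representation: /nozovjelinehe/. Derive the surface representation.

nozovjelinehe

No segment of /nozovjelinehe/ meets the structural description of the rule, so the form surfaces unchanged.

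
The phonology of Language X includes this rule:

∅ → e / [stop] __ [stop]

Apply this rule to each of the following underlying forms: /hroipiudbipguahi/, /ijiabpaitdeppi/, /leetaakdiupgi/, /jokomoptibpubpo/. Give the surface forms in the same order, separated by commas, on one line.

/hroipiudbipguahi/: /d/ and /b/ form a stop–stop cluster, so [e] is inserted between them. /p/ and /g/ form a stop–stop cluster, so [e] is inserted between them. → [hroipiudebipeguahi].
/ijiabpaitdeppi/: /b/ and /p/ form a stop–stop cluster, so [e] is inserted between them. /t/ and /d/ form a stop–stop cluster, so [e] is inserted between them. /p/ and /p/ form a stop–stop cluster, so [e] is inserted between them. → [ijiabepaitedepepi].
/leetaakdiupgi/: /k/ and /d/ form a stop–stop cluster, so [e] is inserted between them. /p/ and /g/ form a stop–stop cluster, so [e] is inserted between them. → [leetaakediupegi].
/jokomoptibpubpo/: /p/ and /t/ form a stop–stop cluster, so [e] is inserted between them. /b/ and /p/ form a stop–stop cluster, so [e] is inserted between them. /b/ and /p/ form a stop–stop cluster, so [e] is inserted between them. → [jokomopetibepubepo].

hroipiudebipeguahi, ijiabepaitedepepi, leetaakediupegi, jokomopetibepubepo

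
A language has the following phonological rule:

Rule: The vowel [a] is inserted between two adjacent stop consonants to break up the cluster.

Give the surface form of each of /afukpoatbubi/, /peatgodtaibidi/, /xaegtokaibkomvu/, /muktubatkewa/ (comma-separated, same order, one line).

/afukpoatbubi/: /k/ and /p/ form a stop–stop cluster, so [a] is inserted between them. /t/ and /b/ form a stop–stop cluster, so [a] is inserted between them. → [afukapoatabubi].
/peatgodtaibidi/: /t/ and /g/ form a stop–stop cluster, so [a] is inserted between them. /d/ and /t/ form a stop–stop cluster, so [a] is inserted between them. → [peatagodataibidi].
/xaegtokaibkomvu/: /g/ and /t/ form a stop–stop cluster, so [a] is inserted between them. /b/ and /k/ form a stop–stop cluster, so [a] is inserted between them. → [xaegatokaibakomvu].
/muktubatkewa/: /k/ and /t/ form a stop–stop cluster, so [a] is inserted between them. /t/ and /k/ form a stop–stop cluster, so [a] is inserted between them. → [mukatubatakewa].

afukapoatabubi, peatagodataibidi, xaegatokaibakomvu, mukatubatakewa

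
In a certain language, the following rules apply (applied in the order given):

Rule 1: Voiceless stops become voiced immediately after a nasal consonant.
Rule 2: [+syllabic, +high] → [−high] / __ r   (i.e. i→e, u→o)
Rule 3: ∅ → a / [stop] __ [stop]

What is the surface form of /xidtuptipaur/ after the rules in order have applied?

Rule 1 (post-nasal voicing): no segment meets the environment; /xidtuptipaur/ is unchanged.
Rule 2 (pre-rhotic lowering): /u/ is a high vowel immediately before /r/, so it lowers to [o]. /xidtuptipaur/ → xidtuptipaor.
Rule 3 (stop-cluster a-epenthesis): /d/ and /t/ form a stop–stop cluster, so [a] is inserted between them. /p/ and /t/ form a stop–stop cluster, so [a] is inserted between them. /xidtuptipaor/ → xidatupatipaor.

xidatupatipaor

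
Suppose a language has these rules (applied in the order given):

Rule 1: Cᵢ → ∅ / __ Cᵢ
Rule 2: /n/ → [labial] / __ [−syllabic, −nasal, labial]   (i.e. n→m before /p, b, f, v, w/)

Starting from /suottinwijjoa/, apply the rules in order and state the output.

suotimwijoa

Rule 1 (degemination): /tt/ is a geminate; the first /t/ deletes. /jj/ is a geminate; the first /j/ deletes. /suottinwijjoa/ → suotinwijoa.
Rule 2 (nasal place assimilation): /n/ precedes the labial consonant /w/, so it assimilates in place to [m]. /suotinwijoa/ → suotimwijoa.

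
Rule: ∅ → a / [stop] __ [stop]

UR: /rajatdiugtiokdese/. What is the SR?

/t/ and /d/ form a stop–stop cluster, so [a] is inserted between them.
/g/ and /t/ form a stop–stop cluster, so [a] is inserted between them.
/k/ and /d/ form a stop–stop cluster, so [a] is inserted between them.
Surface form: [rajatadiugatiokadese].

rajatadiugatiokadese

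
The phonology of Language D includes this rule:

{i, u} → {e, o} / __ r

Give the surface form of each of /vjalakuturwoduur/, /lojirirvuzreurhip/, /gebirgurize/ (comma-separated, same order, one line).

/vjalakuturwoduur/: /u/ is a high vowel immediately before /r/, so it lowers to [o]. /u/ is a high vowel immediately before /r/, so it lowers to [o]. → [vjalakutorwoduor].
/lojirirvuzreurhip/: /i/ is a high vowel immediately before /r/, so it lowers to [e]. /i/ is a high vowel immediately before /r/, so it lowers to [e]. /u/ is a high vowel immediately before /r/, so it lowers to [o]. → [lojerervuzreorhip].
/gebirgurize/: /i/ is a high vowel immediately before /r/, so it lowers to [e]. /u/ is a high vowel immediately before /r/, so it lowers to [o]. → [gebergorize].

vjalakutorwoduor, lojerervuzreorhip, gebergorize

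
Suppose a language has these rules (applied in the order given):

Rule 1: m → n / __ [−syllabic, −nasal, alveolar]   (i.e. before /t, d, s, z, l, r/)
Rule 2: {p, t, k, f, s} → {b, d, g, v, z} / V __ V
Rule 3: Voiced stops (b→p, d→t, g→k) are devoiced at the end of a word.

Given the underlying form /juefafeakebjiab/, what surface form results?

Rule 1 (nasal place assimilation): no segment meets the environment; /juefafeakebjiab/ is unchanged.
Rule 2 (intervocalic voicing): /f/ is a voiceless obstruent between vowels /e/ and /a/, so it voices to [v]. /f/ is a voiceless obstruent between vowels /a/ and /e/, so it voices to [v]. /k/ is a voiceless obstruent between vowels /a/ and /e/, so it voices to [g]. /juefafeakebjiab/ → juevaveagebjiab.
Rule 3 (final devoicing): /b/ is a voiced stop in word-final position, so it devoices to [p]. /juevaveagebjiab/ → juevaveagebjiap.

juevaveagebjiap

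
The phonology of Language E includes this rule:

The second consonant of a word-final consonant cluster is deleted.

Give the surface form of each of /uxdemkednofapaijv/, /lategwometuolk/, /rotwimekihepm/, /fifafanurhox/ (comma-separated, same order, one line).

uxdemkednofapaij, lategwometuol, rotwimekihep, fifafanurhox

/uxdemkednofapaijv/: /v/ is the second consonant of a word-final cluster /jv/, so it deletes. → [uxdemkednofapaij].
/lategwometuolk/: /k/ is the second consonant of a word-final cluster /lk/, so it deletes. → [lategwometuol].
/rotwimekihepm/: /m/ is the second consonant of a word-final cluster /pm/, so it deletes. → [rotwimekihep].
/fifafanurhox/: the rule's environment is not met; surfaces unchanged as [fifafanurhox].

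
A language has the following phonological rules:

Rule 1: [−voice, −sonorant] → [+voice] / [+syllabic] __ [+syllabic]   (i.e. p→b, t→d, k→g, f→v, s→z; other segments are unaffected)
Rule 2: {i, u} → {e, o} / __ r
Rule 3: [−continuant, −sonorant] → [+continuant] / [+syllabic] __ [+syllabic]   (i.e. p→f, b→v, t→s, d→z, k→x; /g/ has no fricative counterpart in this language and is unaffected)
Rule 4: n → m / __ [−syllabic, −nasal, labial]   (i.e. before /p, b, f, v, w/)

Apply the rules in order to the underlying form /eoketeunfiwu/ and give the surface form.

Rule 1 (intervocalic voicing): /k/ is a voiceless obstruent between vowels /o/ and /e/, so it voices to [g]. /t/ is a voiceless obstruent between vowels /e/ and /e/, so it voices to [d]. /eoketeunfiwu/ → eogedeunfiwu.
Rule 2 (pre-rhotic lowering): no segment meets the environment; /eogedeunfiwu/ is unchanged.
Rule 3 (intervocalic spirantization): /d/ is a stop between vowels /e/ and /e/, so it spirantizes to the fricative [z]. /eogedeunfiwu/ → eogezeunfiwu.
Rule 4 (nasal place assimilation): /n/ precedes the labial consonant /f/, so it assimilates in place to [m]. /eogezeunfiwu/ → eogezeumfiwu.

eogezeumfiwu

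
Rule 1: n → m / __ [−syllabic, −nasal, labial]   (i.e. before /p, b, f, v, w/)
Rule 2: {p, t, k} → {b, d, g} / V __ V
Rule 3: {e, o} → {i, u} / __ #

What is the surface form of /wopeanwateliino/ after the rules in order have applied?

wobeamwadeliinu

Rule 1 (nasal place assimilation): /n/ precedes the labial consonant /w/, so it assimilates in place to [m]. /wopeanwateliino/ → wopeamwateliino.
Rule 2 (intervocalic voicing): /p/ is a voiceless stop between vowels /o/ and /e/, so it voices to [b]. /t/ is a voiceless stop between vowels /a/ and /e/, so it voices to [d]. /wopeamwateliino/ → wobeamwadeliino.
Rule 3 (final vowel raising): /o/ is a mid vowel in word-final position, so it raises to [u]. /wobeamwadeliino/ → wobeamwadeliinu.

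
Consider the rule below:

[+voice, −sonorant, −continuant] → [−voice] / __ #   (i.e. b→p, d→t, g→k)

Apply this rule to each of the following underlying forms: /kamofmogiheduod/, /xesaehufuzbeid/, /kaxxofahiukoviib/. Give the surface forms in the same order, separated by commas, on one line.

/kamofmogiheduod/: /d/ is a voiced stop in word-final position, so it devoices to [t]. → [kamofmogiheduot].
/xesaehufuzbeid/: /d/ is a voiced stop in word-final position, so it devoices to [t]. → [xesaehufuzbeit].
/kaxxofahiukoviib/: /b/ is a voiced stop in word-final position, so it devoices to [p]. → [kaxxofahiukoviip].

kamofmogiheduot, xesaehufuzbeit, kaxxofahiukoviip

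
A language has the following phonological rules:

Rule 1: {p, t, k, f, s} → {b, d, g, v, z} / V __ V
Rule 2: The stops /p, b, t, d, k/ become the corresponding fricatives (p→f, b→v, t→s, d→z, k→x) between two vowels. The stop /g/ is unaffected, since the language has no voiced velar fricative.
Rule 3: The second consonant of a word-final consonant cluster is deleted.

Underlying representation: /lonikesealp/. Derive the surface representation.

lonigezeal

Rule 1 (intervocalic voicing): /k/ is a voiceless obstruent between vowels /i/ and /e/, so it voices to [g]. /s/ is a voiceless obstruent between vowels /e/ and /e/, so it voices to [z]. /lonikesealp/ → lonigezealp.
Rule 2 (intervocalic spirantization): no segment meets the environment; /lonigezealp/ is unchanged.
Rule 3 (final cluster simplification): /p/ is the second consonant of a word-final cluster /lp/, so it deletes. /lonigezealp/ → lonigezeal.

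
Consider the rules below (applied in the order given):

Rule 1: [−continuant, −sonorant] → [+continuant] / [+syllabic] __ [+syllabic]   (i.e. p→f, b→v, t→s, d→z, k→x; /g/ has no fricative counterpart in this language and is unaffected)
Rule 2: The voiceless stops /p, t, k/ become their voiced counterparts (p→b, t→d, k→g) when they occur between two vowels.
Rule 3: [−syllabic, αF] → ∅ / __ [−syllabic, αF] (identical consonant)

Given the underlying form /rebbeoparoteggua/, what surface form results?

rebeofarosegua

Rule 1 (intervocalic spirantization): /p/ is a stop between vowels /o/ and /a/, so it spirantizes to the fricative [f]. /t/ is a stop between vowels /o/ and /e/, so it spirantizes to the fricative [s]. /rebbeoparoteggua/ → rebbeofaroseggua.
Rule 2 (intervocalic voicing): no segment meets the environment; /rebbeofaroseggua/ is unchanged.
Rule 3 (degemination): /bb/ is a geminate; the first /b/ deletes. /gg/ is a geminate; the first /g/ deletes. /rebbeofaroseggua/ → rebeofarosegua.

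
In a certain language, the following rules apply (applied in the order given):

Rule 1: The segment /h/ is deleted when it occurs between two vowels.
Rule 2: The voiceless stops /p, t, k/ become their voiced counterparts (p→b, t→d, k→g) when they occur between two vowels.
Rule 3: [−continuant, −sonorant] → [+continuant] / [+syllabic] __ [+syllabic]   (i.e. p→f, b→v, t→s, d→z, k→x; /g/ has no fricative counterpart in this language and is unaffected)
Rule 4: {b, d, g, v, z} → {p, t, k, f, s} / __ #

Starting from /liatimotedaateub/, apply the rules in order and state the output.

Rule 1 (intervocalic h-deletion): no segment meets the environment; /liatimotedaateub/ is unchanged.
Rule 2 (intervocalic voicing): /t/ is a voiceless stop between vowels /a/ and /i/, so it voices to [d]. /t/ is a voiceless stop between vowels /o/ and /e/, so it voices to [d]. /t/ is a voiceless stop between vowels /a/ and /e/, so it voices to [d]. /liatimotedaateub/ → liadimodedaadeub.
Rule 3 (intervocalic spirantization): /d/ is a stop between vowels /a/ and /i/, so it spirantizes to the fricative [z]. /d/ is a stop between vowels /o/ and /e/, so it spirantizes to the fricative [z]. /d/ is a stop between vowels /e/ and /a/, so it spirantizes to the fricative [z]. /d/ is a stop between vowels /a/ and /e/, so it spirantizes to the fricative [z]. /liadimodedaadeub/ → liazimozezaazeub.
Rule 4 (final devoicing): /b/ is a voiced obstruent in word-final position, so it devoices to [p]. /liazimozezaazeub/ → liazimozezaazeup.

liazimozezaazeup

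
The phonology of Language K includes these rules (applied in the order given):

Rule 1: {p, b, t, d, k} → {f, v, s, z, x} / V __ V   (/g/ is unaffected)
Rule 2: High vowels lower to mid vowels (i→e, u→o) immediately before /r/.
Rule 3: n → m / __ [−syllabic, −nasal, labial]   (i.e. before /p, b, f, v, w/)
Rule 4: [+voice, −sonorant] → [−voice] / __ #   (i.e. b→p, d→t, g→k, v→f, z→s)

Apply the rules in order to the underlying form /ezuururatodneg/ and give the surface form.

ezuororasodnek

Rule 1 (intervocalic spirantization): /t/ is a stop between vowels /a/ and /o/, so it spirantizes to the fricative [s]. /ezuururatodneg/ → ezuururasodneg.
Rule 2 (pre-rhotic lowering): /u/ is a high vowel immediately before /r/, so it lowers to [o]. /u/ is a high vowel immediately before /r/, so it lowers to [o]. /ezuururasodneg/ → ezuororasodneg.
Rule 3 (nasal place assimilation): no segment meets the environment; /ezuororasodneg/ is unchanged.
Rule 4 (final devoicing): /g/ is a voiced obstruent in word-final position, so it devoices to [k]. /ezuororasodneg/ → ezuororasodnek.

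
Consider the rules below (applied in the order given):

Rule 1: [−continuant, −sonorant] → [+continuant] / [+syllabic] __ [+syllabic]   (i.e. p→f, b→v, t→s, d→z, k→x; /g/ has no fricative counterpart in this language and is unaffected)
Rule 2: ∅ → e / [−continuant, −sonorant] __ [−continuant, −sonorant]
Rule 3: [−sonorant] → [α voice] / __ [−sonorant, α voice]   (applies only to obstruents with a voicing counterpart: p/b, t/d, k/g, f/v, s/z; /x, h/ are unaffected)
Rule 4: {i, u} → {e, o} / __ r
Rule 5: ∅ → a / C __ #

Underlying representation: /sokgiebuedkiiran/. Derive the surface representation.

sokegievuedekierana

Rule 1 (intervocalic spirantization): /b/ is a stop between vowels /e/ and /u/, so it spirantizes to the fricative [v]. /sokgiebuedkiiran/ → sokgievuedkiiran.
Rule 2 (stop-cluster e-epenthesis): /k/ and /g/ form a stop–stop cluster, so [e] is inserted between them. /d/ and /k/ form a stop–stop cluster, so [e] is inserted between them. /sokgievuedkiiran/ → sokegievuedekiiran.
Rule 3 (regressive voicing assimilation): no segment meets the environment; /sokegievuedekiiran/ is unchanged.
Rule 4 (pre-rhotic lowering): /i/ is a high vowel immediately before /r/, so it lowers to [e]. /sokegievuedekiiran/ → sokegievuedekieran.
Rule 5 (final a-epenthesis): the form ends in the consonant /n/, so [a] is inserted word-finally. /sokegievuedekieran/ → sokegievuedekierana.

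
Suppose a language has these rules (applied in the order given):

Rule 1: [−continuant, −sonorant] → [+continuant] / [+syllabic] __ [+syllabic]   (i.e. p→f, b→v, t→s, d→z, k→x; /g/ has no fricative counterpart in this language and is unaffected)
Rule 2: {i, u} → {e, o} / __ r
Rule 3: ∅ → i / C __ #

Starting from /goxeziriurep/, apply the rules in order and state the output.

goxezeriorepi

Rule 1 (intervocalic spirantization): no segment meets the environment; /goxeziriurep/ is unchanged.
Rule 2 (pre-rhotic lowering): /i/ is a high vowel immediately before /r/, so it lowers to [e]. /u/ is a high vowel immediately before /r/, so it lowers to [o]. /goxeziriurep/ → goxezeriorep.
Rule 3 (final i-epenthesis): the form ends in the consonant /p/, so [i] is inserted word-finally. /goxezeriorep/ → goxezeriorepi.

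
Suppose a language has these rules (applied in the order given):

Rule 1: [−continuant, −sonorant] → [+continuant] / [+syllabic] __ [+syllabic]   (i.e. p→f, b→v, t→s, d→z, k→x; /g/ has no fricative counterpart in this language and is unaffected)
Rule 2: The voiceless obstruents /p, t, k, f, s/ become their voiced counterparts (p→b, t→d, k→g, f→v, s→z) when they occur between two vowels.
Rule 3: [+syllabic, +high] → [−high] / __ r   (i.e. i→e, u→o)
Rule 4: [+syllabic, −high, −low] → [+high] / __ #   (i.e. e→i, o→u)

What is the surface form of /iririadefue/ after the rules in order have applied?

ereriazevui

Rule 1 (intervocalic spirantization): /d/ is a stop between vowels /a/ and /e/, so it spirantizes to the fricative [z]. /iririadefue/ → iririazefue.
Rule 2 (intervocalic voicing): /f/ is a voiceless obstruent between vowels /e/ and /u/, so it voices to [v]. /iririazefue/ → iririazevue.
Rule 3 (pre-rhotic lowering): /i/ is a high vowel immediately before /r/, so it lowers to [e]. /i/ is a high vowel immediately before /r/, so it lowers to [e]. /iririazevue/ → ereriazevue.
Rule 4 (final vowel raising): /e/ is a mid vowel in word-final position, so it raises to [i]. /ereriazevue/ → ereriazevui.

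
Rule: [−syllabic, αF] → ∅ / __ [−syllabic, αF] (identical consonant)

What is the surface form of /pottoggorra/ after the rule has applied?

/tt/ is a geminate; the first /t/ deletes.
/gg/ is a geminate; the first /g/ deletes.
/rr/ is a geminate; the first /r/ deletes.
The other instances of /p/, /t/, /g/, /r/ do not occur in the required environment and remain unchanged.
Surface form: [potogora].

potogora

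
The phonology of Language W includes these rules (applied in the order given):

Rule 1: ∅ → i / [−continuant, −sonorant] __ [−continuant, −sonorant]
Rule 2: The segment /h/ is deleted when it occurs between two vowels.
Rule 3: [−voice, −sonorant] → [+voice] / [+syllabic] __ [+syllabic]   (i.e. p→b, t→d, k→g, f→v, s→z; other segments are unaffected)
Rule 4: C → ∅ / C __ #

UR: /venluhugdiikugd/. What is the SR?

venluugidiigugid

Rule 1 (stop-cluster i-epenthesis): /g/ and /d/ form a stop–stop cluster, so [i] is inserted between them. /g/ and /d/ form a stop–stop cluster, so [i] is inserted between them. /venluhugdiikugd/ → venluhugidiikugid.
Rule 2 (intervocalic h-deletion): /h/ occurs between vowels /u/ and /u/, so it deletes. /venluhugidiikugid/ → venluugidiikugid.
Rule 3 (intervocalic voicing): /k/ is a voiceless obstruent between vowels /i/ and /u/, so it voices to [g]. /venluugidiikugid/ → venluugidiigugid.
Rule 4 (final cluster simplification): no segment meets the environment; /venluugidiigugid/ is unchanged.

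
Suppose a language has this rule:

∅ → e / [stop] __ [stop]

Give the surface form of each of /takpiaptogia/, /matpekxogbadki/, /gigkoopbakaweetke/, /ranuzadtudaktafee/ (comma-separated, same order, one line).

takepiapetogia, matepekxogebadeki, gigekoopebakaweeteke, ranuzadetudaketafee

/takpiaptogia/: /k/ and /p/ form a stop–stop cluster, so [e] is inserted between them. /p/ and /t/ form a stop–stop cluster, so [e] is inserted between them. → [takepiapetogia].
/matpekxogbadki/: /t/ and /p/ form a stop–stop cluster, so [e] is inserted between them. /g/ and /b/ form a stop–stop cluster, so [e] is inserted between them. /d/ and /k/ form a stop–stop cluster, so [e] is inserted between them. → [matepekxogebadeki].
/gigkoopbakaweetke/: /g/ and /k/ form a stop–stop cluster, so [e] is inserted between them. /p/ and /b/ form a stop–stop cluster, so [e] is inserted between them. /t/ and /k/ form a stop–stop cluster, so [e] is inserted between them. → [gigekoopebakaweeteke].
/ranuzadtudaktafee/: /d/ and /t/ form a stop–stop cluster, so [e] is inserted between them. /k/ and /t/ form a stop–stop cluster, so [e] is inserted between them. → [ranuzadetudaketafee].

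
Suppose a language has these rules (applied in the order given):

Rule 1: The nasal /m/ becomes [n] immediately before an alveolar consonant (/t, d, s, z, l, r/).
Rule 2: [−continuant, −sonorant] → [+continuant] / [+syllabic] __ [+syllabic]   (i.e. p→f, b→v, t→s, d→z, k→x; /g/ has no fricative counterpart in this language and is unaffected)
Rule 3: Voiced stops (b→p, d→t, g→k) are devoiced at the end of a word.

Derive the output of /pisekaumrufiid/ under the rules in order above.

pisexaunrufiit

Rule 1 (nasal place assimilation): /m/ precedes the alveolar consonant /r/, so it assimilates in place to [n]. /pisekaumrufiid/ → pisekaunrufiid.
Rule 2 (intervocalic spirantization): /k/ is a stop between vowels /e/ and /a/, so it spirantizes to the fricative [x]. /pisekaunrufiid/ → pisexaunrufiid.
Rule 3 (final devoicing): /d/ is a voiced stop in word-final position, so it devoices to [t]. /pisexaunrufiid/ → pisexaunrufiit.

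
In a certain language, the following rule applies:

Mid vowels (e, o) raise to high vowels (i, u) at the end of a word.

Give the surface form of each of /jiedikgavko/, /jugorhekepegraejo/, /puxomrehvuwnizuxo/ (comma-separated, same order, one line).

/jiedikgavko/: /o/ is a mid vowel in word-final position, so it raises to [u]. → [jiedikgavku].
/jugorhekepegraejo/: /o/ is a mid vowel in word-final position, so it raises to [u]. → [jugorhekepegraeju].
/puxomrehvuwnizuxo/: /o/ is a mid vowel in word-final position, so it raises to [u]. → [puxomrehvuwnizuxu].

jiedikgavku, jugorhekepegraeju, puxomrehvuwnizuxu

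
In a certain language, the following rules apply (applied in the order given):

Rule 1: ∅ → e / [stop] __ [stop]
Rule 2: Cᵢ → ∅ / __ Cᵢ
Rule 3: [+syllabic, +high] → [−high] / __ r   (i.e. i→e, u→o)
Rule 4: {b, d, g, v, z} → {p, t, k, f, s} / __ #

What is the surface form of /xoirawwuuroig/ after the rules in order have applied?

Rule 1 (stop-cluster e-epenthesis): no segment meets the environment; /xoirawwuuroig/ is unchanged.
Rule 2 (degemination): /ww/ is a geminate; the first /w/ deletes. /xoirawwuuroig/ → xoirawuuroig.
Rule 3 (pre-rhotic lowering): /i/ is a high vowel immediately before /r/, so it lowers to [e]. /u/ is a high vowel immediately before /r/, so it lowers to [o]. /xoirawuuroig/ → xoerawuoroig.
Rule 4 (final devoicing): /g/ is a voiced obstruent in word-final position, so it devoices to [k]. /xoerawuoroig/ → xoerawuoroik.

xoerawuoroik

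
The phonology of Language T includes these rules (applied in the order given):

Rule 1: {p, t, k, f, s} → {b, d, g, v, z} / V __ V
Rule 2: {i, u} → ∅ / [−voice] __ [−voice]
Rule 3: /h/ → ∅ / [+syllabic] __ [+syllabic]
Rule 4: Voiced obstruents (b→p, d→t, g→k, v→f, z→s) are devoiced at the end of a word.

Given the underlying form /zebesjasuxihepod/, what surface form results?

Rule 1 (intervocalic voicing): /s/ is a voiceless obstruent between vowels /a/ and /u/, so it voices to [z]. /p/ is a voiceless obstruent between vowels /e/ and /o/, so it voices to [b]. /zebesjasuxihepod/ → zebesjazuxihebod.
Rule 2 (high vowel syncope): /i/ is a high vowel flanked by voiceless consonants /x/ and /h/, so it deletes. /zebesjazuxihebod/ → zebesjazuxhebod.
Rule 3 (intervocalic h-deletion): no segment meets the environment; /zebesjazuxhebod/ is unchanged.
Rule 4 (final devoicing): /d/ is a voiced obstruent in word-final position, so it devoices to [t]. /zebesjazuxhebod/ → zebesjazuxhebot.

zebesjazuxhebot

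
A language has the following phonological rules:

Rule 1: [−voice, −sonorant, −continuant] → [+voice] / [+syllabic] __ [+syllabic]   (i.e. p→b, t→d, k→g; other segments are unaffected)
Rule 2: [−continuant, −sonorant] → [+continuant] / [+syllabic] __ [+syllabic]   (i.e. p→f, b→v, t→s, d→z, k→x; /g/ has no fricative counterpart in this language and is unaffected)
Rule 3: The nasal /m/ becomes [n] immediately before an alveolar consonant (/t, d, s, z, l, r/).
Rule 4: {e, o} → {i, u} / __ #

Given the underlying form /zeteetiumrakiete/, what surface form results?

zezeeziunragiezi

Rule 1 (intervocalic voicing): /t/ is a voiceless stop between vowels /e/ and /e/, so it voices to [d]. /t/ is a voiceless stop between vowels /e/ and /i/, so it voices to [d]. /k/ is a voiceless stop between vowels /a/ and /i/, so it voices to [g]. /t/ is a voiceless stop between vowels /e/ and /e/, so it voices to [d]. /zeteetiumrakiete/ → zedeediumragiede.
Rule 2 (intervocalic spirantization): /d/ is a stop between vowels /e/ and /e/, so it spirantizes to the fricative [z]. /d/ is a stop between vowels /e/ and /i/, so it spirantizes to the fricative [z]. /d/ is a stop between vowels /e/ and /e/, so it spirantizes to the fricative [z]. /zedeediumragiede/ → zezeeziumragieze.
Rule 3 (nasal place assimilation): /m/ precedes the alveolar consonant /r/, so it assimilates in place to [n]. /zezeeziumragieze/ → zezeeziunragieze.
Rule 4 (final vowel raising): /e/ is a mid vowel in word-final position, so it raises to [i]. /zezeeziunragieze/ → zezeeziunragiezi.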